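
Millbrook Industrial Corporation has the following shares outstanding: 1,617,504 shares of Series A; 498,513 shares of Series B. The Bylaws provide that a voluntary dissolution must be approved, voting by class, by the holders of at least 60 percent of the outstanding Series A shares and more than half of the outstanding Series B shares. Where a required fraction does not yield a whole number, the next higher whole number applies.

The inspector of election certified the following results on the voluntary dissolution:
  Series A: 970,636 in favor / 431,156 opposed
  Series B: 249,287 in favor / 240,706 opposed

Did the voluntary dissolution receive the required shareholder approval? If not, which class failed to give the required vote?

Approved — every class gave the required vote.

Series A: 3/5 of 1617504 = 970502.40, rounded up to 970503; 970,503 required, 970,636 in favor — approved.
Series B: a majority of 498513 is 249257; 249,257 required, 249,287 in favor — approved.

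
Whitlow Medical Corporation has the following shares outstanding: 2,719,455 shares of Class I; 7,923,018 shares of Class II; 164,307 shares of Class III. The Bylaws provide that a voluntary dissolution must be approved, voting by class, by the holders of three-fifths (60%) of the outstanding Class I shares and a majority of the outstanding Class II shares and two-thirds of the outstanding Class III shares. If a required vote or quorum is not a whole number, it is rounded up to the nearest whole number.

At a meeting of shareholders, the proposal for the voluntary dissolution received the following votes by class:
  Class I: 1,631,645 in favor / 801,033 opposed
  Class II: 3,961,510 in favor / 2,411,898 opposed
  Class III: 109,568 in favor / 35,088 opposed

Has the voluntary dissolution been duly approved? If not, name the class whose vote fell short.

Not approved — the Class I shares did not give the required vote.

Class I: 3/5 of 2719455 = 1631673; 1,631,673 required, 1,631,645 in favor — not approved.
Class II: a majority of 7923018 is 3961510; 3,961,510 required, 3,961,510 in favor — approved.
Class III: 2/3 of 164307 = 109538; 109,538 required, 109,568 in favor — approved.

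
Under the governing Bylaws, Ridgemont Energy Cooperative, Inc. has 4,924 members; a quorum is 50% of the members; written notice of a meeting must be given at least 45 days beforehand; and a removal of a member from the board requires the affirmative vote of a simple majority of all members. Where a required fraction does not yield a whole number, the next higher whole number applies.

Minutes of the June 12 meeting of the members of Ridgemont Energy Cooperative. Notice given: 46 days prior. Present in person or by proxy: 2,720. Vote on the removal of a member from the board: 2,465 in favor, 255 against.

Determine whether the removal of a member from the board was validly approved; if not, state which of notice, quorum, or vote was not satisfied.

Valid — all requirements satisfied.

Notice: 46 days given; 45 required. Satisfied.
Quorum: 50% of 4,924 = 2,462; 2,720 present. Satisfied.
Vote: requires a majority of all members (4,924); a majority of 4924 is 2463, so 2,463 needed; 2,465 in favor. Satisfied.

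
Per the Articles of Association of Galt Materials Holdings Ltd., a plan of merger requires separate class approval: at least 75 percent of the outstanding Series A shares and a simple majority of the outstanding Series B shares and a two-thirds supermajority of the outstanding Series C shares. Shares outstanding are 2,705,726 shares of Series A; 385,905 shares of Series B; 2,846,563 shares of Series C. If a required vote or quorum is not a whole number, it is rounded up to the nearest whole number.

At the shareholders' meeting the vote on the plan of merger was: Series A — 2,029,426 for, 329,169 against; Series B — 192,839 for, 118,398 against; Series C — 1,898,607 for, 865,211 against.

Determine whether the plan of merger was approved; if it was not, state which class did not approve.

Not approved — the Series B shares did not give the required vote.

Series A: 3/4 of 2705726 = 2029294.50, rounded up to 2029295; 2,029,295 required, 2,029,426 in favor — approved.
Series B: a majority of 385905 is 192953; 192,953 required, 192,839 in favor — not approved.
Series C: 2/3 of 2846563 = 1897708.67, rounded up to 1897709; 1,897,709 required, 1,898,607 in favor — approved.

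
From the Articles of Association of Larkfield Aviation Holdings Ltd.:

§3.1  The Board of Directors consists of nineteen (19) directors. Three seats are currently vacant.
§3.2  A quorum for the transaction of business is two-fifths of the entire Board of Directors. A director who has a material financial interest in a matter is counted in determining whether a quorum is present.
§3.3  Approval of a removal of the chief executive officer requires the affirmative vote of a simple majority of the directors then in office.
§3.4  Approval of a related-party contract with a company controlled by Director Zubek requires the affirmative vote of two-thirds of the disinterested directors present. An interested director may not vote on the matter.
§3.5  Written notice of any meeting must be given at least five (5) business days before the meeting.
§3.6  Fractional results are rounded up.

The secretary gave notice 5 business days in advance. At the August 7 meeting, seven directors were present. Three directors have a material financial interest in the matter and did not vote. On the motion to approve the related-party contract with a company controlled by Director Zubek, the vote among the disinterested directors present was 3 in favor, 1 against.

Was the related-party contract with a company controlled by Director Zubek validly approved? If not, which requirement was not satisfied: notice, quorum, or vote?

Notice: 5 business days given; 5 required (5 ≥ 5). Satisfied.
Quorum: 7 present (interested directors count toward quorum); quorum is 8. Not satisfied.
Vote: the related-party contract with a company controlled by Director Zubek requires two-thirds of the disinterested directors present (7 − 3 = 4). 2/3 of 4 = 2.67, rounded up to 3, so 3 affirmative votes are needed; 3 voted in favor. Satisfied. (Moot — without a quorum no business can be validly transacted.)

Invalid — quorum requirement not satisfied.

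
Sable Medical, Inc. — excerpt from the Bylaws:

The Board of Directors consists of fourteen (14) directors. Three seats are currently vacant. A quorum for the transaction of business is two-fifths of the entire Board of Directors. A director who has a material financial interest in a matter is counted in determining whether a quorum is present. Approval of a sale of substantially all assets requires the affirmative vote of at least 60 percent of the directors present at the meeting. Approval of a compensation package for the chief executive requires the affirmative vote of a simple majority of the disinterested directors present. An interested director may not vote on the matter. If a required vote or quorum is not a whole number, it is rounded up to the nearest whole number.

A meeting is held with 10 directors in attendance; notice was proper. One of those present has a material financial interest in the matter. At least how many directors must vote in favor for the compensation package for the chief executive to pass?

5

The compensation package for the chief executive requires a majority of the disinterested directors present (10 − 1 = 9).
A majority of 9 is 5.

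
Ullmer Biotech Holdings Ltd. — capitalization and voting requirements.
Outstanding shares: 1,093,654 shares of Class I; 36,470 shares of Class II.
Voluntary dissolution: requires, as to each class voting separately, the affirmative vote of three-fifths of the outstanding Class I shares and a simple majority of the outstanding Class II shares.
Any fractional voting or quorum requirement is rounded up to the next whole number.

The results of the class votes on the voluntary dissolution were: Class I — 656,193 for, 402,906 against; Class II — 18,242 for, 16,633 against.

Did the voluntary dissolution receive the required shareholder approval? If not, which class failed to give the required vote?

Approved — every class gave the required vote.

Class I: 3/5 of 1093654 = 656192.40, rounded up to 656193; 656,193 required, 656,193 in favor — approved.
Class II: a majority of 36470 is 18236; 18,236 required, 18,242 in favor — approved.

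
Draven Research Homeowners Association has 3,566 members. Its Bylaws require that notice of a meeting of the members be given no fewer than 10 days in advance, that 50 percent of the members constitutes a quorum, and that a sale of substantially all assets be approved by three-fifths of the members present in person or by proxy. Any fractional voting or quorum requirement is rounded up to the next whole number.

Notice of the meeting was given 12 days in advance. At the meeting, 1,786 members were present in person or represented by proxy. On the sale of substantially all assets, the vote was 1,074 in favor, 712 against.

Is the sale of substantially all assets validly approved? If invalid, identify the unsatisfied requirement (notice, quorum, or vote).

Valid — all requirements satisfied.

Notice: 12 days given; 10 required. Satisfied.
Quorum: 50% of 3,566 = 1,783; 1,786 present. Satisfied.
Vote: requires three-fifths of those present (1,786); 3/5 of 1786 = 1071.60, rounded up to 1072, so 1,072 needed; 1,074 in favor. Satisfied.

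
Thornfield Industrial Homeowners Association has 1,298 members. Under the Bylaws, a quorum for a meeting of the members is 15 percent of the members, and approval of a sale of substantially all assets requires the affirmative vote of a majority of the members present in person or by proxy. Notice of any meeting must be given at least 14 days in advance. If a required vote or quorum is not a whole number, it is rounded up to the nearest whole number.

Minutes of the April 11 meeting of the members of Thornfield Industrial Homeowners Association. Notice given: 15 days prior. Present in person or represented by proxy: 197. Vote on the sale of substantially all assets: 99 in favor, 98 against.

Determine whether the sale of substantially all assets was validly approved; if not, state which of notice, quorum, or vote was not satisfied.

Notice: 15 days given; 14 required. Satisfied.
Quorum: 15% of 1,298 = 194.70, rounded up to 195; 197 present. Satisfied.
Vote: requires a majority of those present (197); a majority of 197 is 99, so 99 needed; 99 in favor. Satisfied.

Valid — all requirements satisfied.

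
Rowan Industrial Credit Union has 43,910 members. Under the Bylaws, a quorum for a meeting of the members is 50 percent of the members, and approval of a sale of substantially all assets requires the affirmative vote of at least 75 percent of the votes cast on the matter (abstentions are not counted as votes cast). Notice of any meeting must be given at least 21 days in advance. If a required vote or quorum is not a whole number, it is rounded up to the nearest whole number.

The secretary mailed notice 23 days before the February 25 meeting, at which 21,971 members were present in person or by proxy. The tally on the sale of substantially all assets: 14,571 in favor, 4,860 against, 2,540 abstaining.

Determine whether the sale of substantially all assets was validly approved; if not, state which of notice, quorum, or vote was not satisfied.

Invalid — vote requirement not satisfied.

Notice: 23 days given; 21 required. Satisfied.
Quorum: 50% of 43,910 = 21,955; 21,971 present. Satisfied.
Vote: requires three-fourths of the votes cast (21,971 − 2,540 abstaining = 19,431); 3/4 of 19431 = 14573.25, rounded up to 14574, so 14,574 needed; 14,571 in favor. Not satisfied.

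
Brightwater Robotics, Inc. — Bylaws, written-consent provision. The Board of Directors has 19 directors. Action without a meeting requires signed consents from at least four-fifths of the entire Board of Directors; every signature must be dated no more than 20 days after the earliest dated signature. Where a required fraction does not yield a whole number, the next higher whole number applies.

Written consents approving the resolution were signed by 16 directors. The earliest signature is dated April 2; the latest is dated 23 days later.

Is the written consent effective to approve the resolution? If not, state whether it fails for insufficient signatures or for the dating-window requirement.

Signatures required: at least four-fifths of 19 — 4/5 of 19 = 15.20, rounded up to 16, so 16 needed; 16 signed. Sufficient.
Dating window: the latest signature is 23 days after the earliest; the limit is 20 days. Outside the window.

Not effective — dating-window requirement not satisfied.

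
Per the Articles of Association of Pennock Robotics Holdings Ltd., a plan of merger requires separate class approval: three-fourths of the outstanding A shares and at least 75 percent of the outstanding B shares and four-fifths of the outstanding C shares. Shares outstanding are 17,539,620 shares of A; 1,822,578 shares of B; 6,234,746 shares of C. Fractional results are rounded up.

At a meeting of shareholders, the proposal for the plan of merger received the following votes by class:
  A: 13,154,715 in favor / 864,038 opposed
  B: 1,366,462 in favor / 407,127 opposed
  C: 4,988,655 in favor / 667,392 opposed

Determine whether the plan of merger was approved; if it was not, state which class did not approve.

A: 3/4 of 17539620 = 13154715; 13,154,715 required, 13,154,715 in favor — approved.
B: 3/4 of 1822578 = 1366933.50, rounded up to 1366934; 1,366,934 required, 1,366,462 in favor — not approved.
C: 4/5 of 6234746 = 4987796.80, rounded up to 4987797; 4,987,797 required, 4,988,655 in favor — approved.

Not approved — the B shares did not give the required vote.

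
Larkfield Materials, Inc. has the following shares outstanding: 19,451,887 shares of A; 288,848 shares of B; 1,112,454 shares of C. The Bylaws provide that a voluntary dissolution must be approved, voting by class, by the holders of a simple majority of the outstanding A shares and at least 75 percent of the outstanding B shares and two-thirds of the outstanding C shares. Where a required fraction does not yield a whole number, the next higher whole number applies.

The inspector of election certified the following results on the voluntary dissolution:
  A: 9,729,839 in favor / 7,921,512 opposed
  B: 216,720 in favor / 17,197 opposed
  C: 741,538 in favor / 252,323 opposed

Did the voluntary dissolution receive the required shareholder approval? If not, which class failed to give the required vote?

A: a majority of 19451887 is 9725944; 9,725,944 required, 9,729,839 in favor — approved.
B: 3/4 of 288848 = 216636; 216,636 required, 216,720 in favor — approved.
C: 2/3 of 1112454 = 741636; 741,636 required, 741,538 in favor — not approved.

Not approved — the C shares did not give the required vote.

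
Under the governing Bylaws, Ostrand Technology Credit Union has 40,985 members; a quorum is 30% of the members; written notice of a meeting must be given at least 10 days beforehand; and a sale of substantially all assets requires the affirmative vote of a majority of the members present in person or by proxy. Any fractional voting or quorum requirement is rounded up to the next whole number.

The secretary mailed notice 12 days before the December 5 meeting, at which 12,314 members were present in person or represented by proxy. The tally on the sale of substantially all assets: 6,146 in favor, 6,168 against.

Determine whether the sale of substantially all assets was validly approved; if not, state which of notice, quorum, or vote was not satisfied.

Invalid — vote requirement not satisfied.

Notice: 12 days given; 10 required. Satisfied.
Quorum: 30% of 40,985 = 12,295.50, rounded up to 12,296; 12,314 present. Satisfied.
Vote: requires a majority of those present (12,314); a majority of 12314 is 6158, so 6,158 needed; 6,146 in favor. Not satisfied.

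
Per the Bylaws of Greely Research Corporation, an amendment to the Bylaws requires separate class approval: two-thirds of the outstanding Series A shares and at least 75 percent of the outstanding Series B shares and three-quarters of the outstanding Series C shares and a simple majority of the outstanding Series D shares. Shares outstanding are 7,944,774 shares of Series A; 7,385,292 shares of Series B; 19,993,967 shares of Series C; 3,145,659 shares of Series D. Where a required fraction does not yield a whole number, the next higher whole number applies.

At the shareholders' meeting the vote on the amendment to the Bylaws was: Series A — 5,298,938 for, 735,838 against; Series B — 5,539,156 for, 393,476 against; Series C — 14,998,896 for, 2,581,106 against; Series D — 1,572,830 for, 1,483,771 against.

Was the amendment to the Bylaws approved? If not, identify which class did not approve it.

Series A: 2/3 of 7944774 = 5296516; 5,296,516 required, 5,298,938 in favor — approved.
Series B: 3/4 of 7385292 = 5538969; 5,538,969 required, 5,539,156 in favor — approved.
Series C: 3/4 of 19993967 = 14995475.25, rounded up to 14995476; 14,995,476 required, 14,998,896 in favor — approved.
Series D: a majority of 3145659 is 1572830; 1,572,830 required, 1,572,830 in favor — approved.

Approved — every class gave the required vote.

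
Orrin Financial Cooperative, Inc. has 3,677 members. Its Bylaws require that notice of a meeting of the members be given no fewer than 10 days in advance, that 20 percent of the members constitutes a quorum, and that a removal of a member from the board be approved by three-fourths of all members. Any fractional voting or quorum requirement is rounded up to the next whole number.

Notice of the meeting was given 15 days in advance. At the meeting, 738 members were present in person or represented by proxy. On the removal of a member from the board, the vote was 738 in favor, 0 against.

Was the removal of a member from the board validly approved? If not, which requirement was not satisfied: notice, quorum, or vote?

Notice: 15 days given; 10 required. Satisfied.
Quorum: 20% of 3,677 = 735.40, rounded up to 736; 738 present. Satisfied.
Vote: requires three-fourths of all members (3,677); 3/4 of 3677 = 2757.75, rounded up to 2758, so 2,758 needed; 738 in favor. Not satisfied.

Invalid — vote requirement not satisfied.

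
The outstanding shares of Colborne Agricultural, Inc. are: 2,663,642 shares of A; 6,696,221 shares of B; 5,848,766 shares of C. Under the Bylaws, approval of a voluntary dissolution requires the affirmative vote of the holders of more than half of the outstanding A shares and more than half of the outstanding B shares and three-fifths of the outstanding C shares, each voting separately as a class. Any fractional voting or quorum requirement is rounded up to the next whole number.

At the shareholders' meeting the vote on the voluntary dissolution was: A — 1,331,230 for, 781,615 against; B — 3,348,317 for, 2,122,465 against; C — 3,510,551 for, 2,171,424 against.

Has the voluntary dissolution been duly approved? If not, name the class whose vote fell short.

Not approved — the A shares did not give the required vote.

A: a majority of 2663642 is 1331822; 1,331,822 required, 1,331,230 in favor — not approved.
B: a majority of 6696221 is 3348111; 3,348,111 required, 3,348,317 in favor — approved.
C: 3/5 of 5848766 = 3509259.60, rounded up to 3509260; 3,509,260 required, 3,510,551 in favor — approved.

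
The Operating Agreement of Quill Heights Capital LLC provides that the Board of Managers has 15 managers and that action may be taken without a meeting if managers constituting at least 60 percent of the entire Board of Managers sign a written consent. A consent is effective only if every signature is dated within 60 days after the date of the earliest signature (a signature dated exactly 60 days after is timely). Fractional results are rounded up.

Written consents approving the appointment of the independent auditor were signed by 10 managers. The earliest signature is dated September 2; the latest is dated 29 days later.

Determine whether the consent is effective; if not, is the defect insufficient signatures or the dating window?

Effective — both the signature and dating-window requirements are satisfied.

Signatures required: at least 60 percent of 15 — 3/5 of 15 = 9, so 9 needed; 10 signed. Sufficient.
Dating window: the latest signature is 29 days after the earliest; the limit is 60 days. Within the window.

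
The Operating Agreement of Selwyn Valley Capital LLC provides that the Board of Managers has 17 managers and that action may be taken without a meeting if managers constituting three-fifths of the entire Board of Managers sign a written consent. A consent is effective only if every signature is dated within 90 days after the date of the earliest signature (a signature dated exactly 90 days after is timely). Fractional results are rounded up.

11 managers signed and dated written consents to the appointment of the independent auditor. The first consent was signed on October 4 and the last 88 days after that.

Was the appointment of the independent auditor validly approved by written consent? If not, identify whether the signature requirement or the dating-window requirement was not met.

Effective — both the signature and dating-window requirements are satisfied.

Signatures required: three-fifths of 17 — 3/5 of 17 = 10.20, rounded up to 11, so 11 needed; 11 signed. Sufficient.
Dating window: the latest signature is 88 days after the earliest; the limit is 90 days. Within the window.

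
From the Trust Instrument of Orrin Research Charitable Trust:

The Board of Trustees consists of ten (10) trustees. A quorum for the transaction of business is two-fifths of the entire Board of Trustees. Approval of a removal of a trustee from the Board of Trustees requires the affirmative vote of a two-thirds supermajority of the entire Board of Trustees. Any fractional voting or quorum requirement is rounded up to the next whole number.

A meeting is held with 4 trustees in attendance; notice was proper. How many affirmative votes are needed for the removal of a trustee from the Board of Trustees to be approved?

The removal of a trustee from the Board of Trustees requires two-thirds of the entire Board of Trustees (10).
2/3 of 10 = 6.67, rounded up to 7.
(Only 4 can vote, so the removal of a trustee from the Board of Trustees cannot pass at this meeting, but the required vote is still 7.)

7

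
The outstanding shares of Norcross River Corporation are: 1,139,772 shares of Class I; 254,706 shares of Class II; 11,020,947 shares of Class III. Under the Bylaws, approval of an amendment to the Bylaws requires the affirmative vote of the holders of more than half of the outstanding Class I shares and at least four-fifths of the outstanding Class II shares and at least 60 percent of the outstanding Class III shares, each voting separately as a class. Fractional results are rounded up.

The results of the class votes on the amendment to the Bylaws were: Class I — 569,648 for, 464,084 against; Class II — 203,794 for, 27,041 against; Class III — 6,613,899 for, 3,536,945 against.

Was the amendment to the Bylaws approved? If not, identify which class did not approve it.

Class I: a majority of 1139772 is 569887; 569,887 required, 569,648 in favor — not approved.
Class II: 4/5 of 254706 = 203764.80, rounded up to 203765; 203,765 required, 203,794 in favor — approved.
Class III: 3/5 of 11020947 = 6612568.20, rounded up to 6612569; 6,612,569 required, 6,613,899 in favor — approved.

Not approved — the Class I shares did not give the required vote.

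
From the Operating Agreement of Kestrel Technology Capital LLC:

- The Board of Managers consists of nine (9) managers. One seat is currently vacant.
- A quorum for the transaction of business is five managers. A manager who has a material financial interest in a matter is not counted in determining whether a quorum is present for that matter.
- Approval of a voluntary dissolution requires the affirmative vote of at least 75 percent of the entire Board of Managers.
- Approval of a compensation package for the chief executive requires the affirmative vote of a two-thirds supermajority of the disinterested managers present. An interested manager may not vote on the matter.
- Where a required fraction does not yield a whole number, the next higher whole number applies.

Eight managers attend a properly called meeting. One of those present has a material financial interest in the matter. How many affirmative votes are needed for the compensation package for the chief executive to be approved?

The compensation package for the chief executive requires two-thirds of the disinterested managers present (8 − 1 = 7).
2/3 of 7 = 4.67, rounded up to 5.

5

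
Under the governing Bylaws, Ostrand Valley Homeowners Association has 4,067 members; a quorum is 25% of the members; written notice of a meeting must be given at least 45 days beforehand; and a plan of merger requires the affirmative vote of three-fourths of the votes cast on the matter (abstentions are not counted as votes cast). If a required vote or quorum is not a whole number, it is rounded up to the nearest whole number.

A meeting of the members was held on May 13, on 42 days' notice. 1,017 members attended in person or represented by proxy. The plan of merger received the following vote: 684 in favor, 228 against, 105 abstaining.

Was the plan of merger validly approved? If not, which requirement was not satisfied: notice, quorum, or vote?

Invalid — notice requirement not satisfied.

Notice: 42 days given; 45 required. Not satisfied.
Quorum: 25% of 4,067 = 1,016.75, rounded up to 1,017; 1,017 present. Satisfied.
Vote: requires three-fourths of the votes cast (1,017 − 105 abstaining = 912); 3/4 of 912 = 684, so 684 needed; 684 in favor. Satisfied.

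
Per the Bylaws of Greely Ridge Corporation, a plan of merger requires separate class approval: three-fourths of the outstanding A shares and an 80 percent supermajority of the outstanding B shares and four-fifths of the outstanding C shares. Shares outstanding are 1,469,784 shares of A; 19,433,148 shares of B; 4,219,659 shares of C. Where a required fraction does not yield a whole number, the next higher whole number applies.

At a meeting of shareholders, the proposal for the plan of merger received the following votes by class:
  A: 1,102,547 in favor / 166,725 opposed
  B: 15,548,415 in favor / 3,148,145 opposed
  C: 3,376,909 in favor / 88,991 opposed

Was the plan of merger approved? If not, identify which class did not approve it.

Approved — every class gave the required vote.

A: 3/4 of 1469784 = 1102338; 1,102,338 required, 1,102,547 in favor — approved.
B: 4/5 of 19433148 = 15546518.40, rounded up to 15546519; 15,546,519 required, 15,548,415 in favor — approved.
C: 4/5 of 4219659 = 3375727.20, rounded up to 3375728; 3,375,728 required, 3,376,909 in favor — approved.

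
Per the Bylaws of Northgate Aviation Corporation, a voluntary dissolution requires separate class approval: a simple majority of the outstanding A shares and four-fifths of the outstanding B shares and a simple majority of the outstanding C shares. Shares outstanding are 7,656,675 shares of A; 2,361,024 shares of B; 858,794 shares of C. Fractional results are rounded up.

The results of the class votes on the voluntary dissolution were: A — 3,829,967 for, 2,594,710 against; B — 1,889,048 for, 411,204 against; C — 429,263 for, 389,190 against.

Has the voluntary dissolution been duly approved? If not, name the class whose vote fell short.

A: a majority of 7656675 is 3828338; 3,828,338 required, 3,829,967 in favor — approved.
B: 4/5 of 2361024 = 1888819.20, rounded up to 1888820; 1,888,820 required, 1,889,048 in favor — approved.
C: a majority of 858794 is 429398; 429,398 required, 429,263 in favor — not approved.

Not approved — the C shares did not give the required vote.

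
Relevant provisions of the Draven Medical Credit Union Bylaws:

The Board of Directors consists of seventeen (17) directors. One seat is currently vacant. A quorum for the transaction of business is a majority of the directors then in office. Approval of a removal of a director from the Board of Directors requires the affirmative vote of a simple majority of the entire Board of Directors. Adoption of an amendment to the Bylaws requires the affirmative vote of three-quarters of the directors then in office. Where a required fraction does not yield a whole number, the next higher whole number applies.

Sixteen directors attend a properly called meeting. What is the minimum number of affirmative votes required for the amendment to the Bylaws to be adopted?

The amendment to the Bylaws requires three-fourths of the directors then in office (16).
3/4 of 16 = 12.

12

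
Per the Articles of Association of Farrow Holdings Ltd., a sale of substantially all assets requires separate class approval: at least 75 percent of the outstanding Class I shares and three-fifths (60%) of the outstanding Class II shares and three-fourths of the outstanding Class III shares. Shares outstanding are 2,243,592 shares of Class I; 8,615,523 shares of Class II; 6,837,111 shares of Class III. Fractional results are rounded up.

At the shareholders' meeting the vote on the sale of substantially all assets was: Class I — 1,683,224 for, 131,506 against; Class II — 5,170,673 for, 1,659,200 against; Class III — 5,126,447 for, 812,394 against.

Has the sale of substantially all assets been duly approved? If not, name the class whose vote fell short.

Class I: 3/4 of 2243592 = 1682694; 1,682,694 required, 1,683,224 in favor — approved.
Class II: 3/5 of 8615523 = 5169313.80, rounded up to 5169314; 5,169,314 required, 5,170,673 in favor — approved.
Class III: 3/4 of 6837111 = 5127833.25, rounded up to 5127834; 5,127,834 required, 5,126,447 in favor — not approved.

Not approved — the Class III shares did not give the required vote.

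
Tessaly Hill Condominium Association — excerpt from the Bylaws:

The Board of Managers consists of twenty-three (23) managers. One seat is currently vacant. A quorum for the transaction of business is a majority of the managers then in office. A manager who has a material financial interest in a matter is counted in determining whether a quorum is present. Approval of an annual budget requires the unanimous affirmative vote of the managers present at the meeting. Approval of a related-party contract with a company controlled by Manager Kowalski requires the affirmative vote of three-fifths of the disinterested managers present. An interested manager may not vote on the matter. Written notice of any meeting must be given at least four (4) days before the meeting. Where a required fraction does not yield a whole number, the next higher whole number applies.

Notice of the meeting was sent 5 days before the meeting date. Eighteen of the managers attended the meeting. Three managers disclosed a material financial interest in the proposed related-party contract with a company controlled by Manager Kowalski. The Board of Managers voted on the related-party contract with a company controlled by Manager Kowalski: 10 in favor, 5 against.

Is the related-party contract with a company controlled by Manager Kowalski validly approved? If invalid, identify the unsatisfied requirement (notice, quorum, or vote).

Notice: 5 days given; 4 required (5 ≥ 4). Satisfied.
Quorum: 18 present (interested managers count toward quorum); quorum is 12. Satisfied.
Vote: the related-party contract with a company controlled by Manager Kowalski requires three-fifths of the disinterested managers present (18 − 3 = 15). 3/5 of 15 = 9, so 9 affirmative votes are needed; 10 voted in favor. Satisfied.

Valid — all requirements satisfied.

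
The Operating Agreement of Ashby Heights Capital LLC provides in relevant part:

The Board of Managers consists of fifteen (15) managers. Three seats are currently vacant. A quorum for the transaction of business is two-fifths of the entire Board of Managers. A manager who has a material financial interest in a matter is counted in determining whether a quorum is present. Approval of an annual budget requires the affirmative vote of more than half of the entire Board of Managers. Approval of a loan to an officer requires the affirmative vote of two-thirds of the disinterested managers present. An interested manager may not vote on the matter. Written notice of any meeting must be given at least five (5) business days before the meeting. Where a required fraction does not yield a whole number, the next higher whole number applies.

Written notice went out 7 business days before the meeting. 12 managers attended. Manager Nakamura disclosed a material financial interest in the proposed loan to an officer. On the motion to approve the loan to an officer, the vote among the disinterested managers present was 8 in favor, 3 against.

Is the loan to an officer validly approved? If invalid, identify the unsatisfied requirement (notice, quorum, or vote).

Valid — all requirements satisfied.

Notice: 7 business days given; 5 required (7 ≥ 5). Satisfied.
Quorum: 12 present (interested managers count toward quorum); quorum is 6. Satisfied.
Vote: the loan to an officer requires two-thirds of the disinterested managers present (12 − 1 = 11). 2/3 of 11 = 7.33, rounded up to 8, so 8 affirmative votes are needed; 8 voted in favor. Satisfied.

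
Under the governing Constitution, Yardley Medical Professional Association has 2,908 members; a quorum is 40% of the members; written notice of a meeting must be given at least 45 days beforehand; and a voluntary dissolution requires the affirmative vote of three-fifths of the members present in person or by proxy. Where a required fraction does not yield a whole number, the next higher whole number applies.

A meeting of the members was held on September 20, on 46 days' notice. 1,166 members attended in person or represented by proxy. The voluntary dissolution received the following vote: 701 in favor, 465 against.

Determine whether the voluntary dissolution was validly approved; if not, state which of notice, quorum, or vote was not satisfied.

Notice: 46 days given; 45 required. Satisfied.
Quorum: 40% of 2,908 = 1,163.20, rounded up to 1,164; 1,166 present. Satisfied.
Vote: requires three-fifths of those present (1,166); 3/5 of 1166 = 699.60, rounded up to 700, so 700 needed; 701 in favor. Satisfied.

Valid — all requirements satisfied.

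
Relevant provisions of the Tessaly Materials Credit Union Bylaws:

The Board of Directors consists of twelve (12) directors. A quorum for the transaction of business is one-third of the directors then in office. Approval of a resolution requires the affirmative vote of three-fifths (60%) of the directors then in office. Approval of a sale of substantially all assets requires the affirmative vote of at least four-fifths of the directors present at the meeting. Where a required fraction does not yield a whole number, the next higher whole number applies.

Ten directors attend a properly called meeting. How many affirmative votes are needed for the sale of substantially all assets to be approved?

The sale of substantially all assets requires four-fifths of the directors present (10).
4/5 of 10 = 8.

8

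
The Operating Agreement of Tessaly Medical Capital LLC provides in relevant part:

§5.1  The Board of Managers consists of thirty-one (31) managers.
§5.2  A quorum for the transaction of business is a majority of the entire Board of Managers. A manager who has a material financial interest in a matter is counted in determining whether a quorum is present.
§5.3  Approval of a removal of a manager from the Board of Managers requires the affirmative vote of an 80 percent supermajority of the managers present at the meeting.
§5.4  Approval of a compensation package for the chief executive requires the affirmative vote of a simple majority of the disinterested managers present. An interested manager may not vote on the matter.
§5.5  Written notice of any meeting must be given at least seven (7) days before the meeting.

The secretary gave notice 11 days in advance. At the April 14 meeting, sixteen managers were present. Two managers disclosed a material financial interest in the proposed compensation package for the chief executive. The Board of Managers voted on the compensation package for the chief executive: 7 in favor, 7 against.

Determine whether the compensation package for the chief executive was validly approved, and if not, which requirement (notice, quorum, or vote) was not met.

Invalid — vote requirement not satisfied.

Notice: 11 days given; 7 required (11 ≥ 7). Satisfied.
Quorum: 16 present (interested managers count toward quorum); quorum is 16. Satisfied.
Vote: the compensation package for the chief executive requires a majority of the disinterested managers present (16 − 2 = 14). A majority of 14 is 8, so 8 affirmative votes are needed; 7 voted in favor. Not satisfied.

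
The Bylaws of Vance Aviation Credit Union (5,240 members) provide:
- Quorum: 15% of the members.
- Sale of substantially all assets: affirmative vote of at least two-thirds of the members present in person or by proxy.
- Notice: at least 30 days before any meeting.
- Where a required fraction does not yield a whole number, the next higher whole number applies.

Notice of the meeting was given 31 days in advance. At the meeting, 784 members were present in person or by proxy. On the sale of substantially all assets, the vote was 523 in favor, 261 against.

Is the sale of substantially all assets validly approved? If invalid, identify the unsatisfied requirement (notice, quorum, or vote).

Notice: 31 days given; 30 required. Satisfied.
Quorum: 15% of 5,240 = 786; 784 present. Not satisfied.
Vote: requires two-thirds of those present (784); 2/3 of 784 = 522.67, rounded up to 523, so 523 needed; 523 in favor. Satisfied.

Invalid — quorum requirement not satisfied.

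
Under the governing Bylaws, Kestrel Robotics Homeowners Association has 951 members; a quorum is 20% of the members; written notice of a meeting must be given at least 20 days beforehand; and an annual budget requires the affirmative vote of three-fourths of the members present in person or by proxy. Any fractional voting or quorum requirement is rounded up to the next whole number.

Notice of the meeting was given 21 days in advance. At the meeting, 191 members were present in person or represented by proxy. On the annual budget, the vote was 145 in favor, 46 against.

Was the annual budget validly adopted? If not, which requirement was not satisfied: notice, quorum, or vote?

Valid — all requirements satisfied.

Notice: 21 days given; 20 required. Satisfied.
Quorum: 20% of 951 = 190.20, rounded up to 191; 191 present. Satisfied.
Vote: requires three-fourths of those present (191); 3/4 of 191 = 143.25, rounded up to 144, so 144 needed; 145 in favor. Satisfied.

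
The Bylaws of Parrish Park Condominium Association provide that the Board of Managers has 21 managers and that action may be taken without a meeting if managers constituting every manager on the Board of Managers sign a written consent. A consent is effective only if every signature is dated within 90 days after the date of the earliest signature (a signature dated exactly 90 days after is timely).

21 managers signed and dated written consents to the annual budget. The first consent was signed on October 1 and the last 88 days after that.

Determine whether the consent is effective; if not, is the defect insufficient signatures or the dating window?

Signatures required: every one of 21 — unanimous means all 21, so 21 needed; 21 signed. Sufficient.
Dating window: the latest signature is 88 days after the earliest; the limit is 90 days. Within the window.

Effective — both the signature and dating-window requirements are satisfied.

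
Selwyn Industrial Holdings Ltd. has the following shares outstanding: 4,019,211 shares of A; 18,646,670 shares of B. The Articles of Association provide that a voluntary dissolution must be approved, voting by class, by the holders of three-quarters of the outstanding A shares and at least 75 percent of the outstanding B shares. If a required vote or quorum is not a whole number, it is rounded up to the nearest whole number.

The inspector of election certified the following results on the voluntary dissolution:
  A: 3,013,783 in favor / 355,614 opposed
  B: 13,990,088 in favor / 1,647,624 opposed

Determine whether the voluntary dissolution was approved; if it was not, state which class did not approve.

A: 3/4 of 4019211 = 3014408.25, rounded up to 3014409; 3,014,409 required, 3,013,783 in favor — not approved.
B: 3/4 of 18646670 = 13985002.50, rounded up to 13985003; 13,985,003 required, 13,990,088 in favor — approved.

Not approved — the A shares did not give the required vote.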